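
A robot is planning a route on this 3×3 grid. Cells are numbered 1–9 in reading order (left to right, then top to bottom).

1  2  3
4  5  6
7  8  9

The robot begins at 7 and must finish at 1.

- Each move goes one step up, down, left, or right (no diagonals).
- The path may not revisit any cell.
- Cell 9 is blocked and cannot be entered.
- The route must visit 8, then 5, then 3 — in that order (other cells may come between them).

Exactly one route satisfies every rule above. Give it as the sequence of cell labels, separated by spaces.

7 8 5 6 3 2 1

The waypoints must appear in the order 8, 5, 3, with no cell reused.
Route from 7: right 1 to 8, up 1 to 5, right 1 to 6, up 1 to 3, left 2 to 1 — 6 moves in all.
Check: order respected (8 at step 1, 5 at step 2, 3 at step 4).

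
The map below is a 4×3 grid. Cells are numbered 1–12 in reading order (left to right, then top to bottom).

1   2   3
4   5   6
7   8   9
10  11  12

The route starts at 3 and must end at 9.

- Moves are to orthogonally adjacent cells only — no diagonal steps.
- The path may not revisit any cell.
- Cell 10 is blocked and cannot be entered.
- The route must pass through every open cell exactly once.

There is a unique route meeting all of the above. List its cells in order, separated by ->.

3 -> 6 -> 5 -> 2 -> 1 -> 4 -> 7 -> 8 -> 11 -> 12 -> 9

Need to visit all 11 open cells exactly once, starting at 3 and ending at 9.
Cell 12 has only two open neighbours (9 and 11), so the path must pass straight through it: one of those is the cell it's entered from and the other is where it exits.
Route from 3: down to 6, left to 5, up to 2, left to 1, 2× down (reaching 7), right to 8, down to 11, right to 12, up to 9 — 10 moves in all.
Check: all 11 open cells covered.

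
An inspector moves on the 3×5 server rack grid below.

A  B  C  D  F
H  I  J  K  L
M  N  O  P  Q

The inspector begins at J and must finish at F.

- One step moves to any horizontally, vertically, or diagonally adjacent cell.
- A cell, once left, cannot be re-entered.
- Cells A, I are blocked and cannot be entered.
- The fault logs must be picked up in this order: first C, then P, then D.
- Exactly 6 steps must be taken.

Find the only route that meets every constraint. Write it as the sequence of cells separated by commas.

J, C, K, P, L, D, F

The waypoints must appear in the order C, P, D, with no cell reused.
Route from J: up to C, down-right to K, down to P, up-right to L, up-left to D, right to F — 6 moves in all.
Check: order respected (C at step 1, P at step 3, D at step 5); 6 moves as required.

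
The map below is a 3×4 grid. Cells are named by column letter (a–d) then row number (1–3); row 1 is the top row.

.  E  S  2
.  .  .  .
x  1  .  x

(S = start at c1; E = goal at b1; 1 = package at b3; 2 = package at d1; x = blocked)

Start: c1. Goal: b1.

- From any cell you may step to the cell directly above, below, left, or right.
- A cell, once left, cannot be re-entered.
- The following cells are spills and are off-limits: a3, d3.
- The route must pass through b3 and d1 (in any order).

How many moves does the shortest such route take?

Any route passes through b3 and d1 in some order between c1 and b1. Summing Manhattan distances along each leg and taking the cheapest ordering (c1 → d1 → b3 → b1) gives a lower bound of 1 + 4 + 2 = 7 moves.
A route of 7 moves achieves this: c1 → d1 → d2 → c2 → c3 → b3 → b2 → b1.
Since 7 matches the lower bound, it is optimal.

7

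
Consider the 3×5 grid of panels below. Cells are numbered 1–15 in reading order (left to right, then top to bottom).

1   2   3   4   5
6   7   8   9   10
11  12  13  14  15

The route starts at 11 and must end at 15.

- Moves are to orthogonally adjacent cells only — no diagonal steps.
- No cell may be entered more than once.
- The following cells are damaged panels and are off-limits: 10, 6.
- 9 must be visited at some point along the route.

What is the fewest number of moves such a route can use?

6

Any route passes through 9 somewhere between 11 and 15. Summing Manhattan distances along the two legs (11 → 9 → 15) gives a lower bound of 4 + 2 = 6 moves.
A route of 6 moves achieves this: 11 → 12 → 7 → 8 → 9 → 14 → 15.
Since 6 matches the lower bound, it is optimal.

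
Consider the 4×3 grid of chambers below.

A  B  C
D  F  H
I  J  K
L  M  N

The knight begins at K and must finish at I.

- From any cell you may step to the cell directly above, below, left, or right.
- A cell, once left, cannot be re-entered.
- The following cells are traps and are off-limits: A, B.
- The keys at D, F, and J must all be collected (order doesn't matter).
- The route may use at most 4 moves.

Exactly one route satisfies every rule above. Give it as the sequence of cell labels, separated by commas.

K, J, F, D, I

The 4-move cap with required stops at D, F, J leaves no slack for detours.
Route from K: left 1 to J, up 1 to F, left 1 to D, down 1 to I — 4 moves in all.
Check: all required cells visited; 4 ≤ 4 moves.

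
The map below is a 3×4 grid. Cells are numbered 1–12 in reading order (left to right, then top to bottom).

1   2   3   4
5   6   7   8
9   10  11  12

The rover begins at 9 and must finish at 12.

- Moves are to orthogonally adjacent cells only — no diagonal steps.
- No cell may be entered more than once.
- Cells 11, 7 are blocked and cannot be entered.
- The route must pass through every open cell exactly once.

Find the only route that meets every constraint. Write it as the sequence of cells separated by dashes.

9 - 10 - 6 - 5 - 1 - 2 - 3 - 4 - 8 - 12

Need to visit all 10 open cells exactly once, starting at 9 and ending at 12.
Route from 9: right to 10, up to 6, left to 5, up to 1, 3× right (reaching 4), 2× down (reaching 12) — 9 moves in all.
Check: all 10 open cells covered.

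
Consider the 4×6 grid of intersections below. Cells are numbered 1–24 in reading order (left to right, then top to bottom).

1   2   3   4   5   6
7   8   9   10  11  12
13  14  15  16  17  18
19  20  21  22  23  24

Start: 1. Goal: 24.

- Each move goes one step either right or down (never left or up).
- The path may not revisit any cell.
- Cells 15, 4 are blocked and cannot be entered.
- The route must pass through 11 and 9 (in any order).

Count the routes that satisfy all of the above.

9

A right/down-only route from 1 to 24 makes exactly 3 down-moves and 5 right-moves in some order.
With no other constraints that would be C(8,3) = 56 routes.
A monotone route can only reach the required cells in the order 9, 11, so split there and multiply the segment counts (each segment already excludes blocked cells): 1→9: 3; 9→11: 1; 11→24: 3; product = 9.
That gives 9 routes.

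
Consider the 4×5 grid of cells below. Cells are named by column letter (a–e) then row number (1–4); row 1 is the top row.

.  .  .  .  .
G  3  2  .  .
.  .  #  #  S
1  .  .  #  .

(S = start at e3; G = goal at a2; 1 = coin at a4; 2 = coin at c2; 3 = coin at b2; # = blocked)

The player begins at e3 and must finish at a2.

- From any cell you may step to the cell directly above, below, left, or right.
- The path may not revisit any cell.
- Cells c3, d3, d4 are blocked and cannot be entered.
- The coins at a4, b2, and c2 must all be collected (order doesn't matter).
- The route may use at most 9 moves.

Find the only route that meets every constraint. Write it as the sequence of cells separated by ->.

e3 -> e2 -> d2 -> c2 -> b2 -> b3 -> b4 -> a4 -> a3 -> a2

The budget equals the shortest possible length, so every move has to be on a shortest route through the required cells.
Route from e3: up 1 to e2, left 3 to b2, down 2 to b4, left 1 to a4, up 2 to a2 — 9 moves in all.
Check: all required cells visited; 9 ≤ 9 moves.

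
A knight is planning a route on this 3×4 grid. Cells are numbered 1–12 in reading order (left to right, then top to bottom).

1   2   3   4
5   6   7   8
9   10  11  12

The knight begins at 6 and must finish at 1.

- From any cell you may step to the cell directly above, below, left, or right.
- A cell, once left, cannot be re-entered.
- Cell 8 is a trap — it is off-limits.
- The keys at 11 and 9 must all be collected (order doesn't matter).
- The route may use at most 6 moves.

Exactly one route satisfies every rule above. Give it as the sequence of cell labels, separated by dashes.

The budget equals the shortest possible length, so every move has to be on a shortest route through the required cells.
Route from 6: right to 7, down to 11, 2× left (reaching 9), 2× up (reaching 1) — 6 moves in all.
Check: all required cells visited; 6 ≤ 6 moves.

6 - 7 - 11 - 10 - 9 - 5 - 1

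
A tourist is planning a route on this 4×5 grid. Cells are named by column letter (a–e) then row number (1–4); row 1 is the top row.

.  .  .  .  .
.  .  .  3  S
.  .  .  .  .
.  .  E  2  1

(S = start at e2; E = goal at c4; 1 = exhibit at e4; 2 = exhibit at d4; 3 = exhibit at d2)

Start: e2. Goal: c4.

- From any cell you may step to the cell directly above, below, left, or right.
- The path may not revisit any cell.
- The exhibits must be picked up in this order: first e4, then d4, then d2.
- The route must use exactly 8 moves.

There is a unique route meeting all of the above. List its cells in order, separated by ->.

e2 -> e3 -> e4 -> d4 -> d3 -> d2 -> c2 -> c3 -> c4

The waypoints must appear in the order e4, d4, d2, with no cell reused.
Route from e2: down 2 to e4, left 1 to d4, up 2 to d2, left 1 to c2, down 2 to c4 — 8 moves in all.
Check: order respected (1 at step 2, 2 at step 3, 3 at step 5); 8 moves as required.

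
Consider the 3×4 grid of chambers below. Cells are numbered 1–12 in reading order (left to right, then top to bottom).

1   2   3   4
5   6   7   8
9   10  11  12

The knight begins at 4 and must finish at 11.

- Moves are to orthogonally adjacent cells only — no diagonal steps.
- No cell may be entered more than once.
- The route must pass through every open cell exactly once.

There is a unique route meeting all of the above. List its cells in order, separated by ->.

4 -> 3 -> 2 -> 1 -> 5 -> 9 -> 10 -> 6 -> 7 -> 8 -> 12 -> 11

Need to visit all 12 open cells exactly once, starting at 4 and ending at 11.
Cell 12 has only two open neighbours (8 and 11), so the path must pass straight through it: one of those is the cell it's entered from and the other is where it exits.
Route from 4: 3× left (reaching 1), 2× down (reaching 9), right to 10, up to 6, 2× right (reaching 8), down to 12, left to 11 — 11 moves in all.
Check: all 12 open cells covered.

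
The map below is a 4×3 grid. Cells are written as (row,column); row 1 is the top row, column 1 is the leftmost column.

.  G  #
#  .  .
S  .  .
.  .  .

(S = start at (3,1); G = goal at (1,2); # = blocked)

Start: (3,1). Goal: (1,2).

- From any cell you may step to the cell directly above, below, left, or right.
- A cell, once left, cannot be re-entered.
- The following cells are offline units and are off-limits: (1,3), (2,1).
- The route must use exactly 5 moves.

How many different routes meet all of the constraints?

2

Need simple routes of exactly 5 moves from (3,1) to (1,2) (Manhattan distance 3, so 1 moves are spent on a detour and 1 undoing it).
Enumerating: (3,1) (4,1) (4,2) (3,2) (2,2) (1,2) | (3,1) (3,2) (3,3) (2,3) (2,2) (1,2).
That gives 2 routes.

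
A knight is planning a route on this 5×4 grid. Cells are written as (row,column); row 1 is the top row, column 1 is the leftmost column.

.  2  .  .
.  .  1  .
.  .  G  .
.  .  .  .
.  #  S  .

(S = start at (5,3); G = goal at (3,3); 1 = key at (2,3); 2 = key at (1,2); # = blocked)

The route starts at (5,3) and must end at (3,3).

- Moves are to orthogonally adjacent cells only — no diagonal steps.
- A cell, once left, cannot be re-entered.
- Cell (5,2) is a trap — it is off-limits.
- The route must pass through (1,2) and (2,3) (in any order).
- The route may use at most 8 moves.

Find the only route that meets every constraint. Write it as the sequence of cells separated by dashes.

Any route must reach (1,2) and (2,3) and still end at (3,3) within 8 moves, so the order of the required stops is forced.
Route from (5,3): up 1 to (4,3), left 1 to (4,2), up 3 to (1,2), right 1 to (1,3), down 2 to (3,3) — 8 moves in all.
Check: all required cells visited; 8 ≤ 8 moves.

(5,3) - (4,3) - (4,2) - (3,2) - (2,2) - (1,2) - (1,3) - (2,3) - (3,3)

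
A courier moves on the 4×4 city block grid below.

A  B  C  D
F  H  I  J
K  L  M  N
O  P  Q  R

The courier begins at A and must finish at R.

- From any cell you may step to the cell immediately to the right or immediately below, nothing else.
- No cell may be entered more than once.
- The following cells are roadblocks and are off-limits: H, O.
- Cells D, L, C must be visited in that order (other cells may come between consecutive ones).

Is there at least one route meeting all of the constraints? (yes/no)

no

L lies to the left of D, so going from D to L would need a leftward move — but moves only go right/down, so D cannot be visited before L.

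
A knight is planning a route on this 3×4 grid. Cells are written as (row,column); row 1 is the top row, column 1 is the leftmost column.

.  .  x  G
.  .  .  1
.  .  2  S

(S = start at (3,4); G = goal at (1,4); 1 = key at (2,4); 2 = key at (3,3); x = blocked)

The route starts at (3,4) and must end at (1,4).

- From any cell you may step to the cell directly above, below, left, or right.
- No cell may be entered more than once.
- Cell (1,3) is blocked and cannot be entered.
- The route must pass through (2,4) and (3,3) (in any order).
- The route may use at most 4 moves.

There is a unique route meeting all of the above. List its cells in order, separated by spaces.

Any route must reach (2,4) and (3,3) and still end at (1,4) within 4 moves, so the order of the required stops is forced.
Route from (3,4): left 1 to (3,3), up 1 to (2,3), right 1 to (2,4), up 1 to (1,4) — 4 moves in all.
Check: all required cells visited; 4 ≤ 4 moves.

(3,4) (3,3) (2,3) (2,4) (1,4)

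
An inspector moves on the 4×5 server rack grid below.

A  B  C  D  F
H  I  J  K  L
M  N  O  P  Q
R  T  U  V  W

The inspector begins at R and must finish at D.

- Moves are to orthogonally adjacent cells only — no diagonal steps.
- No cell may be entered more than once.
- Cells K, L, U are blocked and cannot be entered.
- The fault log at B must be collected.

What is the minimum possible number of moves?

6

Any route passes through B somewhere between R and D. Summing Manhattan distances along the two legs (R → B → D) gives a lower bound of 4 + 2 = 6 moves.
A route of 6 moves achieves this: R → M → H → A → B → C → D.
Since 6 matches the lower bound, it is optimal.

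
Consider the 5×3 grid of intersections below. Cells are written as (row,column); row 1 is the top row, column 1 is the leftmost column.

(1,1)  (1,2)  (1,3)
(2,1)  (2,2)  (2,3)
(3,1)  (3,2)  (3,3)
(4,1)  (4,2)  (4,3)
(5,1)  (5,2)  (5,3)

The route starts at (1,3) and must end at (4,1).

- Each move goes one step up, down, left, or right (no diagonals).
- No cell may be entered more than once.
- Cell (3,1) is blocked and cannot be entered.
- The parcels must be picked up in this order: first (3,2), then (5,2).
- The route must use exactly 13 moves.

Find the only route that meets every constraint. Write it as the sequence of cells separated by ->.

The waypoints must appear in the order (3,2), (5,2), with no cell reused.
Route from (1,3): left 2 to (1,1), down 1 to (2,1), right 2 to (2,3), down 1 to (3,3), left 1 to (3,2), down 1 to (4,2), right 1 to (4,3), down 1 to (5,3), left 2 to (5,1), up 1 to (4,1) — 13 moves in all.
Check: order respected ((3,2) at step 7, (5,2) at step 11); 13 moves as required.

(1,3) -> (1,2) -> (1,1) -> (2,1) -> (2,2) -> (2,3) -> (3,3) -> (3,2) -> (4,2) -> (4,3) -> (5,3) -> (5,2) -> (5,1) -> (4,1)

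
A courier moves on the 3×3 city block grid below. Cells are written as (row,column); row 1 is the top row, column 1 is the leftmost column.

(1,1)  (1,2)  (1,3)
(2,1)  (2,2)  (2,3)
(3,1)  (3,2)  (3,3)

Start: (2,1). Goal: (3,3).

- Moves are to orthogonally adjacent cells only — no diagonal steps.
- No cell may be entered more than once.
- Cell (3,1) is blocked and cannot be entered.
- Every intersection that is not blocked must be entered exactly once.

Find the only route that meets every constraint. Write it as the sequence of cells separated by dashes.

Need to visit all 8 open cells exactly once, starting at (2,1) and ending at (3,3).
Cell (1,3) has only two open neighbours ((2,3) and (1,2)), so the path must pass straight through it: one of those is the cell it's entered from and the other is where it exits.
Route from (2,1): up 1 to (1,1), right 2 to (1,3), down 1 to (2,3), left 1 to (2,2), down 1 to (3,2), right 1 to (3,3) — 7 moves in all.
Check: all 8 open cells covered.

(2,1) - (1,1) - (1,2) - (1,3) - (2,3) - (2,2) - (3,2) - (3,3)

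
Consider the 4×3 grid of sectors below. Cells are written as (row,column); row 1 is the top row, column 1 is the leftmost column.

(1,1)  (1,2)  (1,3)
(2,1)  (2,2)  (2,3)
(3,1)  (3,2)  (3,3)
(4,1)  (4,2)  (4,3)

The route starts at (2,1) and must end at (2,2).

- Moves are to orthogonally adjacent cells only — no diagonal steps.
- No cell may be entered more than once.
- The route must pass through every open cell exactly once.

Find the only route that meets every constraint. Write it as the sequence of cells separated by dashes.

(2,1) - (1,1) - (1,2) - (1,3) - (2,3) - (3,3) - (4,3) - (4,2) - (4,1) - (3,1) - (3,2) - (2,2)

Need to visit all 12 open cells exactly once, starting at (2,1) and ending at (2,2).
Route from (2,1): up 1 to (1,1), right 2 to (1,3), down 3 to (4,3), left 2 to (4,1), up 1 to (3,1), right 1 to (3,2), up 1 to (2,2) — 11 moves in all.
Check: all 12 open cells covered.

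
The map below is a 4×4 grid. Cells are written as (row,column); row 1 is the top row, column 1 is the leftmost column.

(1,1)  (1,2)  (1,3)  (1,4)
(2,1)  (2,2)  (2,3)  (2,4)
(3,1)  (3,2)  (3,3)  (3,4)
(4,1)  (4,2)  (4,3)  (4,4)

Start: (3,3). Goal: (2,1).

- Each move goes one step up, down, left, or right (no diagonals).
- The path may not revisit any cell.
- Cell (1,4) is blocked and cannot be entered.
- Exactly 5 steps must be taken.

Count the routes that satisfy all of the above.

Need simple routes of exactly 5 moves from (3,3) to (2,1) (Manhattan distance 3, so 1 moves are spent on a detour and 1 undoing it).
Branch systematically from the start, pruning whenever the remaining move budget drops below the Manhattan distance to (2,1) or differs from it in parity. Grouping the completions by first move — via (2,3): 4; via (4,3): 3; via (3,2): 2; via (3,4): 1 — and summing: 4 + 3 + 2 + 1 = 10.
That gives 10 routes.

10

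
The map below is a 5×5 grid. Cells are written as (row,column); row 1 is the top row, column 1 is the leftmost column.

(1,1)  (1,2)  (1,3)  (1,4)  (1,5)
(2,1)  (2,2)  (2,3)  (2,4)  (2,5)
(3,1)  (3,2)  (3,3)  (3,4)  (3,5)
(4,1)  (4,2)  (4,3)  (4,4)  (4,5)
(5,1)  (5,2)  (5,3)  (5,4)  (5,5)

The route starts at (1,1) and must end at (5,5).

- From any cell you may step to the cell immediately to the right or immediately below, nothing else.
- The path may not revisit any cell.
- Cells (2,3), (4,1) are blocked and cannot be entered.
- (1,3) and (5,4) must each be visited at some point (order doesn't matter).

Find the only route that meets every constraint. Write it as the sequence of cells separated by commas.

Moves only go right or down, so the column and row indices never decrease.
Route from (1,1): 3× right (reaching (1,4)), 4× down (reaching (5,4)), right to (5,5) — 8 moves in all.
Check: all required cells visited.

(1,1), (1,2), (1,3), (1,4), (2,4), (3,4), (4,4), (5,4), (5,5)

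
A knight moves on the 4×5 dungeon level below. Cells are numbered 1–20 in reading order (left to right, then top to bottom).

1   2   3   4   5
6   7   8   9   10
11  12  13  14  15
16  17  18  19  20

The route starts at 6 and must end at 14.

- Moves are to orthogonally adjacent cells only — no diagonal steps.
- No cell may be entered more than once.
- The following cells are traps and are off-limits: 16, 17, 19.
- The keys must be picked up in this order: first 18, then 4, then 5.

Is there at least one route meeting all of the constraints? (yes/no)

no

18 must be visited but has only one open neighbour (13), and it is neither the start nor the goal — the route would have to enter and leave through 13, re-entering it.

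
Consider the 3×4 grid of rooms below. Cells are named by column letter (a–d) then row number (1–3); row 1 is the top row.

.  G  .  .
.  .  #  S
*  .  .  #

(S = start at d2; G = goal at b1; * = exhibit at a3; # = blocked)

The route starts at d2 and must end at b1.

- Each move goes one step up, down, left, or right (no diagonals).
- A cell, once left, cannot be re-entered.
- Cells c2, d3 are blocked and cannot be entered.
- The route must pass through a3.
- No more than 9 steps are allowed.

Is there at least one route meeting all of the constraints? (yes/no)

Every way from d2 to a3 runs through b1 — but b1 is where the route must end, so it would be entered once on the way to a3 and again at the finish.

no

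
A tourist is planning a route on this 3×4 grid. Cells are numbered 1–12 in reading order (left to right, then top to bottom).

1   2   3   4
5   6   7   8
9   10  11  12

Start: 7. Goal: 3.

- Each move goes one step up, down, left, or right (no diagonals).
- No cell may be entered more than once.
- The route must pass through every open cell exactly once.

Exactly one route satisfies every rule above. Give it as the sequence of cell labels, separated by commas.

Need to visit all 12 open cells exactly once, starting at 7 and ending at 3.
Cell 12 has only two open neighbours (8 and 11), so the path must pass straight through it: one of those is the cell it's entered from and the other is where it exits.
Route from 7: left to 6, up to 2, left to 1, 2× down (reaching 9), 3× right (reaching 12), 2× up (reaching 4), left to 3 — 11 moves in all.
Check: all 12 open cells covered.

7, 6, 2, 1, 5, 9, 10, 11, 12, 8, 4, 3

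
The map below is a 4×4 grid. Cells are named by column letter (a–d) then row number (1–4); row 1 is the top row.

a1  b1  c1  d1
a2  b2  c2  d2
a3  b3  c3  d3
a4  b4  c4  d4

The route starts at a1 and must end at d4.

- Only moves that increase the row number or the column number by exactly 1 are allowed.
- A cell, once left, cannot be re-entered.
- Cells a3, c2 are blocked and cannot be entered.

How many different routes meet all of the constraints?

7

A right/down-only route from a1 to d4 makes exactly 3 down-moves and 3 right-moves in some order.
With no other constraints that would be C(6,3) = 20 routes.
Subtract routes through each blocked cell (inclusion–exclusion for overlaps): − through c2: 9 − through a3: 4 → 7.
That gives 7 routes.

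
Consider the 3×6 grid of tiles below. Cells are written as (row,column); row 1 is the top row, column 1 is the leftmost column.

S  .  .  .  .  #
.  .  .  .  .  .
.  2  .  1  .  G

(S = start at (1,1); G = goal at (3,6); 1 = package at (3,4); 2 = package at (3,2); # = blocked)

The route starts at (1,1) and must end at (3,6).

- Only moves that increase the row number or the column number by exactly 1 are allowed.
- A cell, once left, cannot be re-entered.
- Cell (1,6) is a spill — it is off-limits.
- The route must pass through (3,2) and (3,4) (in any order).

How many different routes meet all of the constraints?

A right/down-only route from (1,1) to (3,6) makes exactly 2 down-moves and 5 right-moves in some order.
With no other constraints that would be C(7,2) = 21 routes.
A monotone route can only reach the required cells in the order (3,2), (3,4), so split there and multiply the segment counts (each segment already excludes blocked cells): (1,1)→(3,2): 3; (3,2)→(3,4): 1; (3,4)→(3,6): 1; product = 3.
That gives 3 routes.

3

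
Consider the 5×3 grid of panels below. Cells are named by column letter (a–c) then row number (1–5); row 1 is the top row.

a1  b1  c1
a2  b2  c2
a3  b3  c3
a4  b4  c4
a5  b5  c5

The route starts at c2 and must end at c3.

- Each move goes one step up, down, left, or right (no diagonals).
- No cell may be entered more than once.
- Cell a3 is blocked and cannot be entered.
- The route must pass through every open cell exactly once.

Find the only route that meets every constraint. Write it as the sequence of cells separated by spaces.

Need to visit all 14 open cells exactly once, starting at c2 and ending at c3.
Cell a2 has only two open neighbours (a1 and b2), so the path must pass straight through it: one of those is the cell it's entered from and the other is where it exits.
Route from c2: up 1 to c1, left 2 to a1, down 1 to a2, right 1 to b2, down 2 to b4, left 1 to a4, down 1 to a5, right 2 to c5, up 2 to c3 — 13 moves in all.
Check: all 14 open cells covered.

c2 c1 b1 a1 a2 b2 b3 b4 a4 a5 b5 c5 c4 c3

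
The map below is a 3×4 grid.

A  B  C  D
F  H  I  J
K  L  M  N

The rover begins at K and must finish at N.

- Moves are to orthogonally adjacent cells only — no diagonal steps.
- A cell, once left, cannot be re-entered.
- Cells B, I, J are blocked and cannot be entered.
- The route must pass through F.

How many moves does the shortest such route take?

5

Any route passes through F somewhere between K and N. Summing Manhattan distances along the two legs (K → F → N) gives a lower bound of 1 + 4 = 5 moves.
A route of 5 moves achieves this: K → F → H → L → M → N.
Since 5 matches the lower bound, it is optimal.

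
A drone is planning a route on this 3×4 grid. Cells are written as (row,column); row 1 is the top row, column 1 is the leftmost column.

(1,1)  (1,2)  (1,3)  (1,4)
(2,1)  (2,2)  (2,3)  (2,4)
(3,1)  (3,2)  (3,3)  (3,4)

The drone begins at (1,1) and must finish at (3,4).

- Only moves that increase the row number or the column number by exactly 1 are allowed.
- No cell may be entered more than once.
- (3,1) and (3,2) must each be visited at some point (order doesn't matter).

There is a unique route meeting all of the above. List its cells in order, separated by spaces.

(1,1) (2,1) (3,1) (3,2) (3,3) (3,4)

Moves only go right or down, so the column and row indices never decrease.
Route from (1,1): down 2 to (3,1), right 3 to (3,4) — 5 moves in all.
Check: all required cells visited.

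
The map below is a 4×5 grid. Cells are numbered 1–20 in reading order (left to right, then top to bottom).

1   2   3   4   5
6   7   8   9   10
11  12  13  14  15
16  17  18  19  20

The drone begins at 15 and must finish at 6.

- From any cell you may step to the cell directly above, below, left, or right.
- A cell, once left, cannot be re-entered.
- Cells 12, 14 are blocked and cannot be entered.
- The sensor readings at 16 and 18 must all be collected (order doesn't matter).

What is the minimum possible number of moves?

Any route passes through 16 and 18 in some order between 15 and 6. Summing Manhattan distances along each leg and taking the cheapest ordering (15 → 18 → 16 → 6) gives a lower bound of 3 + 2 + 2 = 7 moves.
A route of 7 moves achieves this: 15 → 20 → 19 → 18 → 17 → 16 → 11 → 6.
Since 7 matches the lower bound, it is optimal.

7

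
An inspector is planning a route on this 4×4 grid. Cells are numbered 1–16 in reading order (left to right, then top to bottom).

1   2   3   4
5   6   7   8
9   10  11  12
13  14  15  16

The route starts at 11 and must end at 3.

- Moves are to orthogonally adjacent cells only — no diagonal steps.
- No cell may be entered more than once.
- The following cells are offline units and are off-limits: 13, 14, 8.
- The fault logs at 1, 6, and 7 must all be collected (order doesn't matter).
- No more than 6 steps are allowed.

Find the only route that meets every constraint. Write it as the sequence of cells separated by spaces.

Any route must reach 1, 6, and 7 and still end at 3 within 6 moves, so the order of the required stops is forced.
Route from 11: up 1 to 7, left 2 to 5, up 1 to 1, right 2 to 3 — 6 moves in all.
Check: all required cells visited; 6 ≤ 6 moves.

11 7 6 5 1 2 3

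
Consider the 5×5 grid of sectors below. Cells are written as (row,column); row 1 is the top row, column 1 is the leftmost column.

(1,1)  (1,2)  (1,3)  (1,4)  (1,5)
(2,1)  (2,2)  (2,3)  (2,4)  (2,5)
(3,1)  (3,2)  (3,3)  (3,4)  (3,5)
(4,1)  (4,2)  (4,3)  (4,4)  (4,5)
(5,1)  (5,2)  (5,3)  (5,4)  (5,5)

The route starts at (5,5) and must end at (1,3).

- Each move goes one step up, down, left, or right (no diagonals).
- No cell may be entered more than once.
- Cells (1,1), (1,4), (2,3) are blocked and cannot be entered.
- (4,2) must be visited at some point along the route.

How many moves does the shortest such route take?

Any route passes through (4,2) somewhere between (5,5) and (1,3). Summing Manhattan distances along the two legs ((5,5) → (4,2) → (1,3)) gives a lower bound of 4 + 4 = 8 moves.
A route of 8 moves achieves this: (5,5) → (4,5) → (4,4) → (4,3) → (4,2) → (3,2) → (2,2) → (1,2) → (1,3).
Since 8 matches the lower bound, it is optimal.

8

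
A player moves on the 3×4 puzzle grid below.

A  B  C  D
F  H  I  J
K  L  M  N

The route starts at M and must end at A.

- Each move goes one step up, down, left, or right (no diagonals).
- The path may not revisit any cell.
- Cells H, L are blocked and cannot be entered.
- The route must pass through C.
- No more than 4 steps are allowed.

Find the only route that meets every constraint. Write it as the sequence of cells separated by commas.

Any route must reach C and still end at A within 4 moves, so the order of the required stops is forced.
Route from M: up 2 to C, left 2 to A — 4 moves in all.
Check: all required cells visited; 4 ≤ 4 moves.

M, I, C, B, A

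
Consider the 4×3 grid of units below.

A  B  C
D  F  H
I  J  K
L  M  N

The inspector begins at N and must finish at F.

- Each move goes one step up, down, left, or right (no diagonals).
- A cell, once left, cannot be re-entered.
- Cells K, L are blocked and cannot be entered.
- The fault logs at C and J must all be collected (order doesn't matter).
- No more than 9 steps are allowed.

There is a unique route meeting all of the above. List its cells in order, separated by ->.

N -> M -> J -> I -> D -> A -> B -> C -> H -> F

Any route must reach C and J and still end at F within 9 moves, so the order of the required stops is forced.
Route from N: left to M, up to J, left to I, 2× up (reaching A), 2× right (reaching C), down to H, left to F — 9 moves in all.
Check: all required cells visited; 9 ≤ 9 moves.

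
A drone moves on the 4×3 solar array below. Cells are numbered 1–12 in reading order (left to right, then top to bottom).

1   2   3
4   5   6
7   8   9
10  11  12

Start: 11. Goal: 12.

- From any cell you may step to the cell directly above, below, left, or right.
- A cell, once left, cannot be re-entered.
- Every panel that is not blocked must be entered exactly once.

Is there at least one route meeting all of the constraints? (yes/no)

One route that works: 11 → 10 → 7 → 4 → 1 → 2 → 3 → 6 → 5 → 8 → 9 → 12.

yes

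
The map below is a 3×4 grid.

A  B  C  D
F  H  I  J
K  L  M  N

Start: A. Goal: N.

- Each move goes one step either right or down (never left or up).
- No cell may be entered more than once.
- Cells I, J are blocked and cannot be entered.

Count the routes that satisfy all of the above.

3

A right/down-only route from A to N makes exactly 2 down-moves and 3 right-moves in some order.
With no other constraints that would be C(5,2) = 10 routes.
Subtract routes through each blocked cell (inclusion–exclusion for overlaps): − through I: 6 − through J: 4 + through I&J: 3 → 3.
That gives 3 routes.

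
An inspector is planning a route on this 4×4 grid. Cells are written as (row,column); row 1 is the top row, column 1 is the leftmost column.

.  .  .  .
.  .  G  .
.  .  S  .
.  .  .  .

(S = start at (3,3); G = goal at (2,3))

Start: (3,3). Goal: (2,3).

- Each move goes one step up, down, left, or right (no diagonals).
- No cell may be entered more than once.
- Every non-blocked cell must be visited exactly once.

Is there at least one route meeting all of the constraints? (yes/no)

yes

One route that works: (3,3) → (4,3) → (4,4) → (3,4) → (2,4) → (1,4) → (1,3) → (1,2) → (1,1) → (2,1) → (3,1) → (4,1) → (4,2) → (3,2) → (2,2) → (2,3).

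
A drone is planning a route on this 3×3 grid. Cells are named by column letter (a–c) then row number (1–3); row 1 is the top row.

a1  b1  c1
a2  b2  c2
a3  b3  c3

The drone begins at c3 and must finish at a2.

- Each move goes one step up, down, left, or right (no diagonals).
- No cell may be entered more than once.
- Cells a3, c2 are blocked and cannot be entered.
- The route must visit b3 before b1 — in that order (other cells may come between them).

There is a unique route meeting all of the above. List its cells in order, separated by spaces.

c3 b3 b2 b1 a1 a2

The waypoints must appear in the order b3, b1, with no cell reused.
Route from c3: left to b3, 2× up (reaching b1), left to a1, down to a2 — 5 moves in all.
Check: order respected (b3 at step 1, b1 at step 3).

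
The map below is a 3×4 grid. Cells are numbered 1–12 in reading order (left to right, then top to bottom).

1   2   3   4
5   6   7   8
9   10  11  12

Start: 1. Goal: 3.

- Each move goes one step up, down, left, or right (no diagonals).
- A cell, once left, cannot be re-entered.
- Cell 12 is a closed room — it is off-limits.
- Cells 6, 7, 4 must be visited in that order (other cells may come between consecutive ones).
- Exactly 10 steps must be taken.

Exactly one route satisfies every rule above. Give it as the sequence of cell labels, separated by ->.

1 -> 2 -> 6 -> 5 -> 9 -> 10 -> 11 -> 7 -> 8 -> 4 -> 3

The waypoints must appear in the order 6, 7, 4, with no cell reused.
Route from 1: right 1 to 2, down 1 to 6, left 1 to 5, down 1 to 9, right 2 to 11, up 1 to 7, right 1 to 8, up 1 to 4, left 1 to 3 — 10 moves in all.
Check: order respected (6 at step 2, 7 at step 7, 4 at step 9); 10 moves as required.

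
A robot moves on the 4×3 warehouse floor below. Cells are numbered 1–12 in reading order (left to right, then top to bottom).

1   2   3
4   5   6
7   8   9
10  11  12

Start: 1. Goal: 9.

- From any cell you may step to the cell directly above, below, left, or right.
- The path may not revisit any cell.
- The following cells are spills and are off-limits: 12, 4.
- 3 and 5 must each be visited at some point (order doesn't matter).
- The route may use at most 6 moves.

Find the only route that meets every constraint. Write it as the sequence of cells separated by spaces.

1 2 3 6 5 8 9

The 6-move cap with required stops at 3, 5 leaves no slack for detours.
Route from 1: right 2 to 3, down 1 to 6, left 1 to 5, down 1 to 8, right 1 to 9 — 6 moves in all.
Check: all required cells visited; 6 ≤ 6 moves.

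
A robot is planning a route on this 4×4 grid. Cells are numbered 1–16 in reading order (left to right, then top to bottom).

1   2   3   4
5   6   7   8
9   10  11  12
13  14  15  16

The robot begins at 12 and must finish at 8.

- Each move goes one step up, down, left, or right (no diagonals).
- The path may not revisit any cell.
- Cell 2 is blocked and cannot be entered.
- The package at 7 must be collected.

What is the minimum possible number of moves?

Any route passes through 7 somewhere between 12 and 8. Summing Manhattan distances along the two legs (12 → 7 → 8) gives a lower bound of 2 + 1 = 3 moves.
A route of 3 moves achieves this: 12 → 11 → 7 → 8.
Since 3 matches the lower bound, it is optimal.

3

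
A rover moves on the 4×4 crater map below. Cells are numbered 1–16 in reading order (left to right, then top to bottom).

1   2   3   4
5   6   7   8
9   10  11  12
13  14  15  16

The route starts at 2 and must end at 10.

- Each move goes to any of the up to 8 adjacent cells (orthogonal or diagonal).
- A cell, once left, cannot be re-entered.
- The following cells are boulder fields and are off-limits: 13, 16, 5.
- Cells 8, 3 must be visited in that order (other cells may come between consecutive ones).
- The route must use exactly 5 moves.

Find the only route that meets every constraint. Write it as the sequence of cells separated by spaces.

2 7 8 3 6 10

The waypoints must appear in the order 8, 3, with no cell reused.
Route from 2: down-right to 7, right to 8, up-left to 3, down-left to 6, down to 10 — 5 moves in all.
Check: order respected (8 at step 2, 3 at step 3); 5 moves as required.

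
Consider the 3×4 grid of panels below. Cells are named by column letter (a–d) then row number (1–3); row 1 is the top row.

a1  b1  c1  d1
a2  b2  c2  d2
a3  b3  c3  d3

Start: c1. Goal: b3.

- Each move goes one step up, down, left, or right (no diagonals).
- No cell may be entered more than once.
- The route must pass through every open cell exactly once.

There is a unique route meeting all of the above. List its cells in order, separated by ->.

c1 -> d1 -> d2 -> d3 -> c3 -> c2 -> b2 -> b1 -> a1 -> a2 -> a3 -> b3

Need to visit all 12 open cells exactly once, starting at c1 and ending at b3.
Cell d1 has only two open neighbours (d2 and c1), so the path must pass straight through it: one of those is the cell it's entered from and the other is where it exits.
Route from c1: right 1 to d1, down 2 to d3, left 1 to c3, up 1 to c2, left 1 to b2, up 1 to b1, left 1 to a1, down 2 to a3, right 1 to b3 — 11 moves in all.
Check: all 12 open cells covered.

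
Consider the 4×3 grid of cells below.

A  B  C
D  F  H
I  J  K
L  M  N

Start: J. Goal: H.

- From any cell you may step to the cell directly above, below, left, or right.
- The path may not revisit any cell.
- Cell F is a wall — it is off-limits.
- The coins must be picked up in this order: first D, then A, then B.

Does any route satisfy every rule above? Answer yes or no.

One route that works: J → I → D → A → B → C → H.

yes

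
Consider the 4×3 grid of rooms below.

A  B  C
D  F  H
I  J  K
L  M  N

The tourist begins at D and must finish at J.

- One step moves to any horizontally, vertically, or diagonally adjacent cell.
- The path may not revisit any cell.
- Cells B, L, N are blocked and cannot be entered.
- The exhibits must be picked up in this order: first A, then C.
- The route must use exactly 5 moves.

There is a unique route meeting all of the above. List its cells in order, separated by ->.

The waypoints must appear in the order A, C, with no cell reused.
Route from D: up 1 to A, down-right 1 to F, up-right 1 to C, down 1 to H, down-left 1 to J — 5 moves in all.
Check: order respected (A at step 1, C at step 3); 5 moves as required.

D -> A -> F -> C -> H -> J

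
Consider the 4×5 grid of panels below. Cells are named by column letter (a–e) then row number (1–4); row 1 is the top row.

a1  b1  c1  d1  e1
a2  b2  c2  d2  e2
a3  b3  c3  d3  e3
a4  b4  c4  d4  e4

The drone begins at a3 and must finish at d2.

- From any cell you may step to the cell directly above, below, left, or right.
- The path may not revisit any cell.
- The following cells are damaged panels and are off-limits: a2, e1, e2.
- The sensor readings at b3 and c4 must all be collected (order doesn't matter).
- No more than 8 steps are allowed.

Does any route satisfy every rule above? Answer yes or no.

One route that works: a3 → b3 → b4 → c4 → c3 → c2 → d2.

yes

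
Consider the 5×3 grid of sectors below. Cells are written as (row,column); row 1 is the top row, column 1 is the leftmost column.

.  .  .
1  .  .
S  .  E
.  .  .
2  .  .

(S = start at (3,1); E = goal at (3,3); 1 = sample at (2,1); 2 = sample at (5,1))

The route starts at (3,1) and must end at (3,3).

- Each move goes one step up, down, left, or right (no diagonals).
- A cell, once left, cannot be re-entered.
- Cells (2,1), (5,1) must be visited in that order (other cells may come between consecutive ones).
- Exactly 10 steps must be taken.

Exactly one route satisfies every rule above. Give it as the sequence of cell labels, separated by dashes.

The waypoints must appear in the order (2,1), (5,1), with no cell reused.
Route from (3,1): up 1 to (2,1), right 1 to (2,2), down 2 to (4,2), left 1 to (4,1), down 1 to (5,1), right 2 to (5,3), up 2 to (3,3) — 10 moves in all.
Check: order respected (1 at step 1, 2 at step 6); 10 moves as required.

(3,1) - (2,1) - (2,2) - (3,2) - (4,2) - (4,1) - (5,1) - (5,2) - (5,3) - (4,3) - (3,3)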